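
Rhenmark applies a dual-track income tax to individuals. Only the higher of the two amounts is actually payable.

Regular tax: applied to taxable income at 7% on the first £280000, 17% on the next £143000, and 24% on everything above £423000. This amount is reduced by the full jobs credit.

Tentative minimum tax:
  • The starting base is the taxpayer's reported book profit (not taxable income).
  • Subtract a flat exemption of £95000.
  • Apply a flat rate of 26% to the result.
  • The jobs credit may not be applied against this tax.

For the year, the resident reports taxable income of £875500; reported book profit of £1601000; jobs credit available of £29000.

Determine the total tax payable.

Tentative minimum tax:
  Base (reported book profit): £1601000
  Less exemption £95000 → base £1506000
  £1506000 × 26% = £391560

Regular tax:
  £280000 × 7% = £19600
  £143000 × 17% = £24310
  £452500 × 24% = £108600
  → £152510
  Less jobs credit £29000 → £123510

£391560 > £123510, so the tentative minimum tax is the binding amount.

£391560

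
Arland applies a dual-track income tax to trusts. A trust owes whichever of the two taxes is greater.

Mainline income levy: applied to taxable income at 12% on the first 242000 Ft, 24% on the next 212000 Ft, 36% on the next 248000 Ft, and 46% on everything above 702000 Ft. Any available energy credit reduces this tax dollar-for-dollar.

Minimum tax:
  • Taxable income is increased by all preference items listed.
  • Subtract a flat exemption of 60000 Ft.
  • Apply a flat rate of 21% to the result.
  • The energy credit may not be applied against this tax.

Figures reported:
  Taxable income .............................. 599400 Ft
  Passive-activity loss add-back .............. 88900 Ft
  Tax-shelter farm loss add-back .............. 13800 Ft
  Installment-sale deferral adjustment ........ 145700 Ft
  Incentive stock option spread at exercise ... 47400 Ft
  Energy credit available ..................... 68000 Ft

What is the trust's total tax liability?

175392 Ft

Mainline income levy:
  242000 Ft × 12% = 29040 Ft
  212000 Ft × 24% = 50880 Ft
  145400 Ft × 36% = 52344 Ft
  → 132264 Ft
  Less energy credit 68000 Ft → 64264 Ft

Minimum tax:
  Adjusted income: 599400 Ft + 88900 Ft + 13800 Ft + 145700 Ft + 47400 Ft = 895200 Ft
  Less exemption 60000 Ft → base 835200 Ft
  835200 Ft × 21% = 175392 Ft

175392 Ft > 64264 Ft, so the minimum tax is the binding amount.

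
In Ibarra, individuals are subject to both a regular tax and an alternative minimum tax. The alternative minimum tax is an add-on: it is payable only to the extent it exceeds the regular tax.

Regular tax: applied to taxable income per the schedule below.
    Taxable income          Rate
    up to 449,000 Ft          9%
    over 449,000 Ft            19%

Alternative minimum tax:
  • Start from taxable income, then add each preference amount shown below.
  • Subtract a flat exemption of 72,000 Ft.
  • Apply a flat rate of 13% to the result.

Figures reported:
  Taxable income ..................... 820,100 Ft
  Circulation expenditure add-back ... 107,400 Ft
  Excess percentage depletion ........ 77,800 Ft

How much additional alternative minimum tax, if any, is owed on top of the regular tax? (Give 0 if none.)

10,410 Ft

Regular tax:
  449,000 Ft × 9% = 40,410 Ft
  371,100 Ft × 19% = 70,509 Ft
  → 110,919 Ft

Alternative minimum tax:
  Adjusted income: 820,100 Ft + 107,400 Ft + 77,800 Ft = 1,005,300 Ft
  Less exemption 72,000 Ft → base 933,300 Ft
  933,300 Ft × 13% = 121,329 Ft

Excess of alternative minimum tax over regular tax: 121,329 Ft − 110,919 Ft = 10,410 Ft.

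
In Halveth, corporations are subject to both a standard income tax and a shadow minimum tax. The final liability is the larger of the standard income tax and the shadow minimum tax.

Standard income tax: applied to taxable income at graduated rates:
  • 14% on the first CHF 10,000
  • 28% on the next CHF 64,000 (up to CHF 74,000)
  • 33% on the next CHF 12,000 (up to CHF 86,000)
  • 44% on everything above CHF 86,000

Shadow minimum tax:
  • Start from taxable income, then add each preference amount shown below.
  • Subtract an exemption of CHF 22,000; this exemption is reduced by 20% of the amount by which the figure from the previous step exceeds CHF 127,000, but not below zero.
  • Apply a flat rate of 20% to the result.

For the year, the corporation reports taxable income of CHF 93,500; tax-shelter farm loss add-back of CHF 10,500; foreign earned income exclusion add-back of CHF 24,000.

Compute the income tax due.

Shadow minimum tax:
  Adjusted income: CHF 93,500 + CHF 10,500 + CHF 24,000 = CHF 128,000
  Exemption: CHF 22,000 − 20% × (CHF 128,000 − CHF 127,000) = CHF 22,000 − CHF 200 = CHF 21,800
  Base: CHF 128,000 − CHF 21,800 = CHF 106,200
  CHF 106,200 × 20% = CHF 21,240

Standard income tax:
  CHF 10,000 × 14% = CHF 1,400
  CHF 64,000 × 28% = CHF 17,920
  CHF 12,000 × 33% = CHF 3,960
  CHF 7,500 × 44% = CHF 3,300
  → CHF 26,580

CHF 26,580 > CHF 21,240, so the standard income tax governs.

CHF 26,580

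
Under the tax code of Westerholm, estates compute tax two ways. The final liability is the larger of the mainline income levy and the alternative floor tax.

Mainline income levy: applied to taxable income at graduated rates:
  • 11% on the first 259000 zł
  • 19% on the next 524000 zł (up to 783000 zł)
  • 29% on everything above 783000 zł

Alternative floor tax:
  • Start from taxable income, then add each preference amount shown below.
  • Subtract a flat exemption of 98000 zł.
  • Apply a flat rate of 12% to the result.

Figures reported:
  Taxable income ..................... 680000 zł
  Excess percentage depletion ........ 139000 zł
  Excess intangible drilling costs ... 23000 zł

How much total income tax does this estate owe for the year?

Alternative floor tax:
  Adjusted income: 680000 zł + 139000 zł + 23000 zł = 842000 zł
  Less exemption 98000 zł → base 744000 zł
  744000 zł × 12% = 89280 zł

Mainline income levy:
  259000 zł × 11% = 28490 zł
  421000 zł × 19% = 79990 zł
  → 108480 zł

108480 zł > 89280 zł, so the mainline income levy governs.

108480 zł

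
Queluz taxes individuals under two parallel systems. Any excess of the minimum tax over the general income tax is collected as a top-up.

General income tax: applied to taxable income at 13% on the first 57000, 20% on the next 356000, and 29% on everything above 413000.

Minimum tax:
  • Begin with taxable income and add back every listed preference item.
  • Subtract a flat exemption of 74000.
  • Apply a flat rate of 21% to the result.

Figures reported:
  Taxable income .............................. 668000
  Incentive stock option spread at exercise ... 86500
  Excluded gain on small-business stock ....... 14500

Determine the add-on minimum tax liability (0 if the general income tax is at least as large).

Minimum tax:
  Adjusted income: 668000 + 86500 + 14500 = 769000
  Less exemption 74000 → base 695000
  695000 × 21% = 145950

General income tax:
  57000 × 13% = 7410
  356000 × 20% = 71200
  255000 × 29% = 73950
  → 152560

145950 ≤ 152560, so no add-on is due.

0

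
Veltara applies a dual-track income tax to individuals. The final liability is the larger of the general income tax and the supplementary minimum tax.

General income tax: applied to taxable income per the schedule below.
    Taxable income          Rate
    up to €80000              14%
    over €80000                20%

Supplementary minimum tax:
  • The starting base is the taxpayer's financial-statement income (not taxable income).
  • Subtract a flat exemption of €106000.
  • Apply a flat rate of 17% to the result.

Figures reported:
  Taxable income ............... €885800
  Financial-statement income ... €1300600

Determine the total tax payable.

General income tax:
  €80000 × 14% = €11200
  €805800 × 20% = €161160
  → €172360

Supplementary minimum tax:
  Base (financial-statement income): €1300600
  Less exemption €106000 → base €1194600
  €1194600 × 17% = €203082

€203082 > €172360, so the supplementary minimum tax is the binding amount.

€203082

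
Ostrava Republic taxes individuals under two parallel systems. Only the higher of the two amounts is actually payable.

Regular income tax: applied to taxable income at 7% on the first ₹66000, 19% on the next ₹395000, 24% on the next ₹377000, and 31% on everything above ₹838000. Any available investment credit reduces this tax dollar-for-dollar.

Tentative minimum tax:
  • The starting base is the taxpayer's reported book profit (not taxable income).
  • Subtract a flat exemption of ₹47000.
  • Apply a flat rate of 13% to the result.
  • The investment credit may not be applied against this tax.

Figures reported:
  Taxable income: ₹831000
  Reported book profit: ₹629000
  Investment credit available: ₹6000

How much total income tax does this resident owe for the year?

₹162470

Regular income tax:
  ₹66000 × 7% = ₹4620
  ₹395000 × 19% = ₹75050
  ₹370000 × 24% = ₹88800
  → ₹168470
  Less investment credit ₹6000 → ₹162470

Tentative minimum tax:
  Base (reported book profit): ₹629000
  Less exemption ₹47000 → base ₹582000
  ₹582000 × 13% = ₹75660

₹162470 > ₹75660, so the regular income tax governs.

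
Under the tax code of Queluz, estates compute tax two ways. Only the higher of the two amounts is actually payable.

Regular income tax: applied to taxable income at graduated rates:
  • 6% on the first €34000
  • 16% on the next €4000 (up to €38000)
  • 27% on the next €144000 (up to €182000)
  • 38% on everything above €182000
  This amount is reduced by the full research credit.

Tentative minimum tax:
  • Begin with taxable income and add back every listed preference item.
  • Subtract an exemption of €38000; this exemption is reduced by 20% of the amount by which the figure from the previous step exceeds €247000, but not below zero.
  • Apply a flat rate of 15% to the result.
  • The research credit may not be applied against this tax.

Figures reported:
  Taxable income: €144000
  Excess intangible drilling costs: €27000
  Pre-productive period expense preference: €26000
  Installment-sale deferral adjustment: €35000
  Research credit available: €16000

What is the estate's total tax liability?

Tentative minimum tax:
  Adjusted income: €144000 + €27000 + €26000 + €35000 = €232000
  Exemption: €232000 ≤ €247000, so full €38000 applies
  Base: €232000 − €38000 = €194000
  €194000 × 15% = €29100

Regular income tax:
  €34000 × 6% = €2040
  €4000 × 16% = €640
  €106000 × 27% = €28620
  → €31300
  Less research credit €16000 → €15300

€29100 > €15300, so the tentative minimum tax is the binding amount.

€29100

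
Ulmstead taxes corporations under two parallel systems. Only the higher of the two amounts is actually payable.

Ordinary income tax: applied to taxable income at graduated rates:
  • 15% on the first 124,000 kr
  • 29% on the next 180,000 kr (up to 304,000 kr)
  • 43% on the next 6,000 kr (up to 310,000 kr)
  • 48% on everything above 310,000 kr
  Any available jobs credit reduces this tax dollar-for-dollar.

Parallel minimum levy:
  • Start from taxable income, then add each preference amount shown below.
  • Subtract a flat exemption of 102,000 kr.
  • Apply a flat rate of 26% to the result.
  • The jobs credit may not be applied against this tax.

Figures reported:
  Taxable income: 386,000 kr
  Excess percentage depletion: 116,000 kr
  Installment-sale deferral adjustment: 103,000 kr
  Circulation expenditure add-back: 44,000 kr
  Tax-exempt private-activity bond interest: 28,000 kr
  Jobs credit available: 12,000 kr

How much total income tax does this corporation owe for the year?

Ordinary income tax:
  124,000 kr × 15% = 18,600 kr
  180,000 kr × 29% = 52,200 kr
  6,000 kr × 43% = 2,580 kr
  76,000 kr × 48% = 36,480 kr
  → 109,860 kr
  Less jobs credit 12,000 kr → 97,860 kr

Parallel minimum levy:
  Adjusted income: 386,000 kr + 116,000 kr + 103,000 kr + 44,000 kr + 28,000 kr = 677,000 kr
  Less exemption 102,000 kr → base 575,000 kr
  575,000 kr × 26% = 149,500 kr

149,500 kr > 97,860 kr, so the parallel minimum levy is the binding amount.

149,500 kr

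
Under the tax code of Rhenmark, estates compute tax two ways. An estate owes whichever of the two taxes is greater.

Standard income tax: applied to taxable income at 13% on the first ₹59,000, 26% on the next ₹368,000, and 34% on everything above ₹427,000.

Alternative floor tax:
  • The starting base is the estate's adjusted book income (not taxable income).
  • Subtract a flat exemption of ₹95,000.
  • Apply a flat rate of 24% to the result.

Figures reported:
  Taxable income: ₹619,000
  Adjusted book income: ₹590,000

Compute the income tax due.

₹168,630

Standard income tax:
  ₹59,000 × 13% = ₹7,670
  ₹368,000 × 26% = ₹95,680
  ₹192,000 × 34% = ₹65,280
  → ₹168,630

Alternative floor tax:
  Base (adjusted book income): ₹590,000
  Less exemption ₹95,000 → base ₹495,000
  ₹495,000 × 24% = ₹118,800

₹168,630 > ₹118,800, so the standard income tax governs.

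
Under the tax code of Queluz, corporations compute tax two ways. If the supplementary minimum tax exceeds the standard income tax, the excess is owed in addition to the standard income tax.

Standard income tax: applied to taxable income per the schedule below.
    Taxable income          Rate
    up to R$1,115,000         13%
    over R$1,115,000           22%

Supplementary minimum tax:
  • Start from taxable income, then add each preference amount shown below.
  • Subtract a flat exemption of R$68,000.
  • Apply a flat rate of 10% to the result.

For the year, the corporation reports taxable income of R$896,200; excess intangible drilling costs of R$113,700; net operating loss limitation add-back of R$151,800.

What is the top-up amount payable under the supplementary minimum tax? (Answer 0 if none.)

R$0

Supplementary minimum tax:
  Adjusted income: R$896,200 + R$113,700 + R$151,800 = R$1,161,700
  Less exemption R$68,000 → base R$1,093,700
  R$1,093,700 × 10% = R$109,370

Standard income tax:
  R$896,200 × 13% = R$116,506

R$109,370 ≤ R$116,506, so no add-on is due.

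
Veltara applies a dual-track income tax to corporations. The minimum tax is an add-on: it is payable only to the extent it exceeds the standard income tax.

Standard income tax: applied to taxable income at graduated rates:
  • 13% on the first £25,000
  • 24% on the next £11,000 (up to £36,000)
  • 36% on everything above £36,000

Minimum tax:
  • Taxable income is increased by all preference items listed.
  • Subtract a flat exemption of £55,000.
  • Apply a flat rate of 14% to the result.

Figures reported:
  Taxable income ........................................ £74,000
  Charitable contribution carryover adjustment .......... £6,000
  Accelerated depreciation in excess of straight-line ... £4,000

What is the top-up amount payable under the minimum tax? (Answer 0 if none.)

Minimum tax:
  Adjusted income: £74,000 + £6,000 + £4,000 = £84,000
  Less exemption £55,000 → base £29,000
  £29,000 × 14% = £4,060

Standard income tax:
  £25,000 × 13% = £3,250
  £11,000 × 24% = £2,640
  £38,000 × 36% = £13,680
  → £19,570

£4,060 ≤ £19,570, so no add-on is due.

£0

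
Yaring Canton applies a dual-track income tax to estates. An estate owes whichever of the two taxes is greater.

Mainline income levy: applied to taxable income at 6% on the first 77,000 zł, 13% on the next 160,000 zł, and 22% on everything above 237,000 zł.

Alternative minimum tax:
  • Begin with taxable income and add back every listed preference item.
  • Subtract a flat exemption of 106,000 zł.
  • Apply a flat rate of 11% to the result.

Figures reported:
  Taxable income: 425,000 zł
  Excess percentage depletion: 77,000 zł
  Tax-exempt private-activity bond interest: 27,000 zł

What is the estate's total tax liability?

66,780 zł

Alternative minimum tax:
  Adjusted income: 425,000 zł + 77,000 zł + 27,000 zł = 529,000 zł
  Less exemption 106,000 zł → base 423,000 zł
  423,000 zł × 11% = 46,530 zł

Mainline income levy:
  77,000 zł × 6% = 4,620 zł
  160,000 zł × 13% = 20,800 zł
  188,000 zł × 22% = 41,360 zł
  → 66,780 zł

66,780 zł > 46,530 zł, so the mainline income levy governs.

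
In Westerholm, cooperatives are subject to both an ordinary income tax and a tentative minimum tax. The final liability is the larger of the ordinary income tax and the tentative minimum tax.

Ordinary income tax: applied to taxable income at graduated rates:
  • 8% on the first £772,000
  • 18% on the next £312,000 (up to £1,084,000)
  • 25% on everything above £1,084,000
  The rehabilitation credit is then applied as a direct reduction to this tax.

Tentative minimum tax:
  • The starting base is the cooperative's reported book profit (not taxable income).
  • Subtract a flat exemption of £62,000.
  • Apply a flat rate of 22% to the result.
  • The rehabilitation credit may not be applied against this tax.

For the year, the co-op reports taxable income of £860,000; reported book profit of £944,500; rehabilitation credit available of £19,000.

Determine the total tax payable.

Ordinary income tax:
  £772,000 × 8% = £61,760
  £88,000 × 18% = £15,840
  → £77,600
  Less rehabilitation credit £19,000 → £58,600

Tentative minimum tax:
  Base (reported book profit): £944,500
  Less exemption £62,000 → base £882,500
  £882,500 × 22% = £194,150

£194,150 > £58,600, so the tentative minimum tax is the binding amount.

£194,150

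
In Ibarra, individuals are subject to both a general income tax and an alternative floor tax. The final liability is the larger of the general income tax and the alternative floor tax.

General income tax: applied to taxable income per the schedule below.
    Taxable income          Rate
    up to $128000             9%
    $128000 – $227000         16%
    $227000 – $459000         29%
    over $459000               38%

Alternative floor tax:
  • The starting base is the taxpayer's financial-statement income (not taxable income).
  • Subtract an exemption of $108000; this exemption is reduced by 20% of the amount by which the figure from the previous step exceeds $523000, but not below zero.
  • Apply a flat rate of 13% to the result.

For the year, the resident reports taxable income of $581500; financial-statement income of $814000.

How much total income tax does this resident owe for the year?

$141190

General income tax:
  $128000 × 9% = $11520
  $99000 × 16% = $15840
  $232000 × 29% = $67280
  $122500 × 38% = $46550
  → $141190

Alternative floor tax:
  Base (financial-statement income): $814000
  Exemption: $108000 − 20% × ($814000 − $523000) = $108000 − $58200 = $49800
  Base: $814000 − $49800 = $764200
  $764200 × 13% = $99346

$141190 > $99346, so the general income tax governs.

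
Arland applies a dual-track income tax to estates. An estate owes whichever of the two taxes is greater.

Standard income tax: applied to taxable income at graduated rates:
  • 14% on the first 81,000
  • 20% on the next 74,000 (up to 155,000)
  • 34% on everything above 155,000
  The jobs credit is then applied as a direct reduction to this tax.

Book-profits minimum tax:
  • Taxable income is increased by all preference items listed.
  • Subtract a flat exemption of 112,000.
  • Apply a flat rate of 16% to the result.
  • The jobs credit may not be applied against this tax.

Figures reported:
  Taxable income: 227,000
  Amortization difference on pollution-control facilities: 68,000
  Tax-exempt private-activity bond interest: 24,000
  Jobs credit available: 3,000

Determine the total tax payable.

47,620

Standard income tax:
  81,000 × 14% = 11,340
  74,000 × 20% = 14,800
  72,000 × 34% = 24,480
  → 50,620
  Less jobs credit 3,000 → 47,620

Book-profits minimum tax:
  Adjusted income: 227,000 + 68,000 + 24,000 = 319,000
  Less exemption 112,000 → base 207,000
  207,000 × 16% = 33,120

47,620 > 33,120, so the standard income tax governs.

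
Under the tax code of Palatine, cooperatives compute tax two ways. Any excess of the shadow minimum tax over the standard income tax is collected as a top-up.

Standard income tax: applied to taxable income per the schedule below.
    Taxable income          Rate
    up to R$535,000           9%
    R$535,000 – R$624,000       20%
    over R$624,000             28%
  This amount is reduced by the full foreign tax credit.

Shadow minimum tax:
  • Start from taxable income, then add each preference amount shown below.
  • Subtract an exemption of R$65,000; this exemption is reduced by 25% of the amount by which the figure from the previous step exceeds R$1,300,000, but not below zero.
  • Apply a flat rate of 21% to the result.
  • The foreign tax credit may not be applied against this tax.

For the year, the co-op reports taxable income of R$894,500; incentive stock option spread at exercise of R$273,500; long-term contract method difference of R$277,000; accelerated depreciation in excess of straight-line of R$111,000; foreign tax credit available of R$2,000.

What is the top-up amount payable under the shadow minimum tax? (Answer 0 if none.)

R$186,860

Standard income tax:
  R$535,000 × 9% = R$48,150
  R$89,000 × 20% = R$17,800
  R$270,500 × 28% = R$75,740
  → R$141,690
  Less foreign tax credit R$2,000 → R$139,690

Shadow minimum tax:
  Adjusted income: R$894,500 + R$273,500 + R$277,000 + R$111,000 = R$1,556,000
  Exemption: R$65,000 − 25% × (R$1,556,000 − R$1,300,000) = R$65,000 − R$64,000 = R$1,000
  Base: R$1,556,000 − R$1,000 = R$1,555,000
  R$1,555,000 × 21% = R$326,550

Excess of shadow minimum tax over standard income tax: R$326,550 − R$139,690 = R$186,860.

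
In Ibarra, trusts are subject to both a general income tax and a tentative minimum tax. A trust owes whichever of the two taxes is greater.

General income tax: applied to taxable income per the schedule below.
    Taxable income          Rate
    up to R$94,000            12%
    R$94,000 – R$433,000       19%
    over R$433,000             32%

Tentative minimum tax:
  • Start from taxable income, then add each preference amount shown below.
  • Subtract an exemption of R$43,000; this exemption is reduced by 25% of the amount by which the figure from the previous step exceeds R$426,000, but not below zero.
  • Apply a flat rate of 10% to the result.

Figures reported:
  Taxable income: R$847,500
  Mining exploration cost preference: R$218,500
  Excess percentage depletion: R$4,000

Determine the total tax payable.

R$208,330

Tentative minimum tax:
  Adjusted income: R$847,500 + R$218,500 + R$4,000 = R$1,070,000
  Exemption: 25% × (R$1,070,000 − R$426,000) = R$161,000 ≥ R$43,000, so the exemption is fully phased out
  Base: R$1,070,000 − R$0 = R$1,070,000
  R$1,070,000 × 10% = R$107,000

General income tax:
  R$94,000 × 12% = R$11,280
  R$339,000 × 19% = R$64,410
  R$414,500 × 32% = R$132,640
  → R$208,330

R$208,330 > R$107,000, so the general income tax governs.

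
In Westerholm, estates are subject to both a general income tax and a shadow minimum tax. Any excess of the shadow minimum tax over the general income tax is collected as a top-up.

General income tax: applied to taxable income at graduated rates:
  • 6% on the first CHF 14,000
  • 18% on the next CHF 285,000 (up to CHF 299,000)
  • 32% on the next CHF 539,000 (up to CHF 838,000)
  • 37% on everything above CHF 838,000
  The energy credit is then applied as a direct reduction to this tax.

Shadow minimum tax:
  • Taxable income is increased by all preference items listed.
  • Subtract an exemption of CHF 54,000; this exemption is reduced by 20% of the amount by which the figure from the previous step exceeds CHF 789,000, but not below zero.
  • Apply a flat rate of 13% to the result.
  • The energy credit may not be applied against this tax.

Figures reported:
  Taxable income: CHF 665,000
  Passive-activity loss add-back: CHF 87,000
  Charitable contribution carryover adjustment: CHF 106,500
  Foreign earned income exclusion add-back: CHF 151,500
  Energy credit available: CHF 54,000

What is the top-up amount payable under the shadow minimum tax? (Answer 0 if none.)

General income tax:
  CHF 14,000 × 6% = CHF 840
  CHF 285,000 × 18% = CHF 51,300
  CHF 366,000 × 32% = CHF 117,120
  → CHF 169,260
  Less energy credit CHF 54,000 → CHF 115,260

Shadow minimum tax:
  Adjusted income: CHF 665,000 + CHF 87,000 + CHF 106,500 + CHF 151,500 = CHF 1,010,000
  Exemption: CHF 54,000 − 20% × (CHF 1,010,000 − CHF 789,000) = CHF 54,000 − CHF 44,200 = CHF 9,800
  Base: CHF 1,010,000 − CHF 9,800 = CHF 1,000,200
  CHF 1,000,200 × 13% = CHF 130,026

Excess of shadow minimum tax over general income tax: CHF 130,026 − CHF 115,260 = CHF 14,766.

CHF 14,766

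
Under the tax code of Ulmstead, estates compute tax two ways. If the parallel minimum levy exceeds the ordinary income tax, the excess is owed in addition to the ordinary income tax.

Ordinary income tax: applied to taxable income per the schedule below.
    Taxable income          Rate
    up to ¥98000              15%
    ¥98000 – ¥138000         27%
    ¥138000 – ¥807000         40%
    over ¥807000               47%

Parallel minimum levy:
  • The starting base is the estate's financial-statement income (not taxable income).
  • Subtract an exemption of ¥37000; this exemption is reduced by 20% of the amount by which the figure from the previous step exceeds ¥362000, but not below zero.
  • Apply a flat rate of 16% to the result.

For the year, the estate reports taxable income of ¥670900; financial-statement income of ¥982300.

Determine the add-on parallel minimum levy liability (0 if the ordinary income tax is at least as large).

¥0

Ordinary income tax:
  ¥98000 × 15% = ¥14700
  ¥40000 × 27% = ¥10800
  ¥532900 × 40% = ¥213160
  → ¥238660

Parallel minimum levy:
  Base (financial-statement income): ¥982300
  Exemption: 20% × (¥982300 − ¥362000) = ¥124060 ≥ ¥37000, so the exemption is fully phased out
  Base: ¥982300 − ¥0 = ¥982300
  ¥982300 × 16% = ¥157168

¥157168 ≤ ¥238660, so no add-on is due.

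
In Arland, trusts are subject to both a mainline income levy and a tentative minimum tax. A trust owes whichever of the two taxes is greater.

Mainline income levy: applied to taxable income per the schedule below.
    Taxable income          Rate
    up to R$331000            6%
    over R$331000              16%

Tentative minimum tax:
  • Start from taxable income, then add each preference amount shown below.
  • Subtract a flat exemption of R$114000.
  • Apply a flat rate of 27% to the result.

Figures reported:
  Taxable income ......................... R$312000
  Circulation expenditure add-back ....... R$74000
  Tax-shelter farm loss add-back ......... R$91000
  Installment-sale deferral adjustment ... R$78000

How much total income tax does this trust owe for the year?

R$119070

Tentative minimum tax:
  Adjusted income: R$312000 + R$74000 + R$91000 + R$78000 = R$555000
  Less exemption R$114000 → base R$441000
  R$441000 × 27% = R$119070

Mainline income levy:
  R$312000 × 6% = R$18720

R$119070 > R$18720, so the tentative minimum tax is the binding amount.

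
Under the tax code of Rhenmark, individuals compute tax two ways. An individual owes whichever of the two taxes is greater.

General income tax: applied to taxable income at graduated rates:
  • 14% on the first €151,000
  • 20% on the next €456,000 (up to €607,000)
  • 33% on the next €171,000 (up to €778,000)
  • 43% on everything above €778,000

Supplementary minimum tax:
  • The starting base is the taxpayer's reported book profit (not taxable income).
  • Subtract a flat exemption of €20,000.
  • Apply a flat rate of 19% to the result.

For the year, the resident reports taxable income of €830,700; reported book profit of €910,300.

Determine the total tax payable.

General income tax:
  €151,000 × 14% = €21,140
  €456,000 × 20% = €91,200
  €171,000 × 33% = €56,430
  €52,700 × 43% = €22,661
  → €191,431

Supplementary minimum tax:
  Base (reported book profit): €910,300
  Less exemption €20,000 → base €890,300
  €890,300 × 19% = €169,157

€191,431 > €169,157, so the general income tax governs.

€191,431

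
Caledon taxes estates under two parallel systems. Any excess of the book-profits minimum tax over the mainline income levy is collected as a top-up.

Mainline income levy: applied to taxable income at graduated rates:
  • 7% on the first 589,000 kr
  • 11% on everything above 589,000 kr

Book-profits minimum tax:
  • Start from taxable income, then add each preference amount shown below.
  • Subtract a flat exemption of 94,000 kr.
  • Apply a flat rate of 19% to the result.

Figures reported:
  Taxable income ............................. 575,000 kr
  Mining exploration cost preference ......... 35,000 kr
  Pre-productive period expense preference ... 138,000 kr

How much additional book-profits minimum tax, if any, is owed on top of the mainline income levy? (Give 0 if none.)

84,010 kr

Book-profits minimum tax:
  Adjusted income: 575,000 kr + 35,000 kr + 138,000 kr = 748,000 kr
  Less exemption 94,000 kr → base 654,000 kr
  654,000 kr × 19% = 124,260 kr

Mainline income levy:
  575,000 kr × 7% = 40,250 kr

Excess of book-profits minimum tax over mainline income levy: 124,260 kr − 40,250 kr = 84,010 kr.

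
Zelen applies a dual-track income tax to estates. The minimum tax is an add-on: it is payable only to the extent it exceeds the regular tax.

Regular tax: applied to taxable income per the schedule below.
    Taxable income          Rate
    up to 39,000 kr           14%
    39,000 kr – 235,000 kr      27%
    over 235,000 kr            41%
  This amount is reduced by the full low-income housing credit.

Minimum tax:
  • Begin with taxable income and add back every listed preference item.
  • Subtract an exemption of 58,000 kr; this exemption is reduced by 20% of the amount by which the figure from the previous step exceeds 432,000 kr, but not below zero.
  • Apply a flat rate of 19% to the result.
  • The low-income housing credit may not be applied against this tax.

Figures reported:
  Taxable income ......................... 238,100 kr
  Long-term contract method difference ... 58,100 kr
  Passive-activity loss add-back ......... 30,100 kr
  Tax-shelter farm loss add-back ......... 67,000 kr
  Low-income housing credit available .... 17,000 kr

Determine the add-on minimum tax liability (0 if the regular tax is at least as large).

21,056 kr

Regular tax:
  39,000 kr × 14% = 5,460 kr
  196,000 kr × 27% = 52,920 kr
  3,100 kr × 41% = 1,271 kr
  → 59,651 kr
  Less low-income housing credit 17,000 kr → 42,651 kr

Minimum tax:
  Adjusted income: 238,100 kr + 58,100 kr + 30,100 kr + 67,000 kr = 393,300 kr
  Exemption: 393,300 kr ≤ 432,000 kr, so full 58,000 kr applies
  Base: 393,300 kr − 58,000 kr = 335,300 kr
  335,300 kr × 19% = 63,707 kr

Excess of minimum tax over regular tax: 63,707 kr − 42,651 kr = 21,056 kr.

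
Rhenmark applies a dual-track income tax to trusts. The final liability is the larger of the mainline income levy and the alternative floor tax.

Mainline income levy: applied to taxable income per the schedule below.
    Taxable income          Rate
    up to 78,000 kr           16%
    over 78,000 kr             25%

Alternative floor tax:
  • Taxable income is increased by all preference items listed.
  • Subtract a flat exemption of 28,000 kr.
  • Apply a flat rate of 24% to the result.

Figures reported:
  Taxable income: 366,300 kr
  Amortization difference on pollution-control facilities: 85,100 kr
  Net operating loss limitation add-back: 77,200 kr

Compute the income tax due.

120,144 kr

Mainline income levy:
  78,000 kr × 16% = 12,480 kr
  288,300 kr × 25% = 72,075 kr
  → 84,555 kr

Alternative floor tax:
  Adjusted income: 366,300 kr + 85,100 kr + 77,200 kr = 528,600 kr
  Less exemption 28,000 kr → base 500,600 kr
  500,600 kr × 24% = 120,144 kr

120,144 kr > 84,555 kr, so the alternative floor tax is the binding amount.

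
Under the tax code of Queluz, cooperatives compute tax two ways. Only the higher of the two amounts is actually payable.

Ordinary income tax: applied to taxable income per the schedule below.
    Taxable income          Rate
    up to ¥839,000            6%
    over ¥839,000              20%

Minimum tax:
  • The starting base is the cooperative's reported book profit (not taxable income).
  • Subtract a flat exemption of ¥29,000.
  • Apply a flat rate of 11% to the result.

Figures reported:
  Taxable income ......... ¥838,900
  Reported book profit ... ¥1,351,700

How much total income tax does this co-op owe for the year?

Minimum tax:
  Base (reported book profit): ¥1,351,700
  Less exemption ¥29,000 → base ¥1,322,700
  ¥1,322,700 × 11% = ¥145,497

Ordinary income tax:
  ¥838,900 × 6% = ¥50,334

¥145,497 > ¥50,334, so the minimum tax is the binding amount.

¥145,497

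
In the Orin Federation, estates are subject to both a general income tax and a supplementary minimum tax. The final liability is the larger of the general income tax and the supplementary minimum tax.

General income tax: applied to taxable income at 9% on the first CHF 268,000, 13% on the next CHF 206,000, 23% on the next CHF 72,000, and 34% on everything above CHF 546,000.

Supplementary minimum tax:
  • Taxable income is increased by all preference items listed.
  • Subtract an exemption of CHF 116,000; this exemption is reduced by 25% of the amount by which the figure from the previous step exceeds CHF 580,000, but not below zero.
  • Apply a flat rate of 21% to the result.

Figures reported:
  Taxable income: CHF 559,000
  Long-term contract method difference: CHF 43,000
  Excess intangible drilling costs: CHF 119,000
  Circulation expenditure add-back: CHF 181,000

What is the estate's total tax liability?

CHF 181,965

Supplementary minimum tax:
  Adjusted income: CHF 559,000 + CHF 43,000 + CHF 119,000 + CHF 181,000 = CHF 902,000
  Exemption: CHF 116,000 − 25% × (CHF 902,000 − CHF 580,000) = CHF 116,000 − CHF 80,500 = CHF 35,500
  Base: CHF 902,000 − CHF 35,500 = CHF 866,500
  CHF 866,500 × 21% = CHF 181,965

General income tax:
  CHF 268,000 × 9% = CHF 24,120
  CHF 206,000 × 13% = CHF 26,780
  CHF 72,000 × 23% = CHF 16,560
  CHF 13,000 × 34% = CHF 4,420
  → CHF 71,880

CHF 181,965 > CHF 71,880, so the supplementary minimum tax is the binding amount.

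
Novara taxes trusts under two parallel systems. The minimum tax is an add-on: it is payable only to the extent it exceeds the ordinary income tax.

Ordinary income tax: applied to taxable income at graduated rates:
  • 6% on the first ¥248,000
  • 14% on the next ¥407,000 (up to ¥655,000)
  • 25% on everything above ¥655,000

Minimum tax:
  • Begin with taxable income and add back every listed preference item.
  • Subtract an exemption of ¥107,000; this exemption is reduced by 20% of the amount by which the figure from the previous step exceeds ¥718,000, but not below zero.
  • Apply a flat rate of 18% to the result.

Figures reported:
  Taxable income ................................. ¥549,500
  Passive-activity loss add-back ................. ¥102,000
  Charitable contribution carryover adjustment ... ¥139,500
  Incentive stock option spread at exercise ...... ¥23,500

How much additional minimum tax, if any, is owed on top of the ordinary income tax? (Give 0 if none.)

¥73,734

Minimum tax:
  Adjusted income: ¥549,500 + ¥102,000 + ¥139,500 + ¥23,500 = ¥814,500
  Exemption: ¥107,000 − 20% × (¥814,500 − ¥718,000) = ¥107,000 − ¥19,300 = ¥87,700
  Base: ¥814,500 − ¥87,700 = ¥726,800
  ¥726,800 × 18% = ¥130,824

Ordinary income tax:
  ¥248,000 × 6% = ¥14,880
  ¥301,500 × 14% = ¥42,210
  → ¥57,090

Excess of minimum tax over ordinary income tax: ¥130,824 − ¥57,090 = ¥73,734.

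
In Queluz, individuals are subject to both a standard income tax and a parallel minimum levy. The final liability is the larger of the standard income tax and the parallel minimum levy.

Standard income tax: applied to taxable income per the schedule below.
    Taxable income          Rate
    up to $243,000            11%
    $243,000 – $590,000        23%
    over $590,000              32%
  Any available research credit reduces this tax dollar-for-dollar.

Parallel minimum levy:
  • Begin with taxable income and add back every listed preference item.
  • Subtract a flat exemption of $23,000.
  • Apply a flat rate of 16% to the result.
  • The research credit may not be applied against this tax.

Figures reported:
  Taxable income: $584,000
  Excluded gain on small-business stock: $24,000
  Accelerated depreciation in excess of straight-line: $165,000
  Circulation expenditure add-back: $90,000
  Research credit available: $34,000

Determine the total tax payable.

Parallel minimum levy:
  Adjusted income: $584,000 + $24,000 + $165,000 + $90,000 = $863,000
  Less exemption $23,000 → base $840,000
  $840,000 × 16% = $134,400

Standard income tax:
  $243,000 × 11% = $26,730
  $341,000 × 23% = $78,430
  → $105,160
  Less research credit $34,000 → $71,160

$134,400 > $71,160, so the parallel minimum levy is the binding amount.

$134,400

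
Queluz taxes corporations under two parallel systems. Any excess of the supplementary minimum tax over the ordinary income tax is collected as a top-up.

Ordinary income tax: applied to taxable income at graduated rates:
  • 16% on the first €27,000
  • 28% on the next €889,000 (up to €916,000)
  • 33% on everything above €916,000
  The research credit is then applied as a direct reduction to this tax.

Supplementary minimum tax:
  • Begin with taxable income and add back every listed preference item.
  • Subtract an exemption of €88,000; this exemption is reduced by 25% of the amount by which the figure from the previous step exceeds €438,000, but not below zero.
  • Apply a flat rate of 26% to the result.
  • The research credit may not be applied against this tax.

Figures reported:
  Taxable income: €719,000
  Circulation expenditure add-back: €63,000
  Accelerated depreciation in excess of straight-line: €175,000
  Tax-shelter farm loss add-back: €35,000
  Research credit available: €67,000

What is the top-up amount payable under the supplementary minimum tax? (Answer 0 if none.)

€126,840

Ordinary income tax:
  €27,000 × 16% = €4,320
  €692,000 × 28% = €193,760
  → €198,080
  Less research credit €67,000 → €131,080

Supplementary minimum tax:
  Adjusted income: €719,000 + €63,000 + €175,000 + €35,000 = €992,000
  Exemption: 25% × (€992,000 − €438,000) = €138,500 ≥ €88,000, so the exemption is fully phased out
  Base: €992,000 − €0 = €992,000
  €992,000 × 26% = €257,920

Excess of supplementary minimum tax over ordinary income tax: €257,920 − €131,080 = €126,840.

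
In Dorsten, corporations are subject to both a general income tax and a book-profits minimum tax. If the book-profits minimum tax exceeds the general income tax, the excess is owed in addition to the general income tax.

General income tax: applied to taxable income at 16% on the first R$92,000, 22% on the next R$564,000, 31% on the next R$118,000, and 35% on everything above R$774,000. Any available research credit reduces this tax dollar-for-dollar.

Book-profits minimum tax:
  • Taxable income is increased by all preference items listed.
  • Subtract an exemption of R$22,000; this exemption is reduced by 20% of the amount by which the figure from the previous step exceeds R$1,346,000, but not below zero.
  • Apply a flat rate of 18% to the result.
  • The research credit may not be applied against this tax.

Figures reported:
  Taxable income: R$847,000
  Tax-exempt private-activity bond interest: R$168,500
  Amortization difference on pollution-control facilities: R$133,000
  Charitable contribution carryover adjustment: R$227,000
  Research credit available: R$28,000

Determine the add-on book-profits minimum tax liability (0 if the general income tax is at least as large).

R$71,762

Book-profits minimum tax:
  Adjusted income: R$847,000 + R$168,500 + R$133,000 + R$227,000 = R$1,375,500
  Exemption: R$22,000 − 20% × (R$1,375,500 − R$1,346,000) = R$22,000 − R$5,900 = R$16,100
  Base: R$1,375,500 − R$16,100 = R$1,359,400
  R$1,359,400 × 18% = R$244,692

General income tax:
  R$92,000 × 16% = R$14,720
  R$564,000 × 22% = R$124,080
  R$118,000 × 31% = R$36,580
  R$73,000 × 35% = R$25,550
  → R$200,930
  Less research credit R$28,000 → R$172,930

Excess of book-profits minimum tax over general income tax: R$244,692 − R$172,930 = R$71,762.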